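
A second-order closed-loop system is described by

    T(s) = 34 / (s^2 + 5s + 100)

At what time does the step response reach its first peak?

Comparing s^2 + 5s + 100 to s^2 + 2ζωₙs + ωₙ²: ωₙ = 10 rad/s and ζ = 5/(2·10) = 0.25.
ζωₙ = 5/2 = 2.5, so ω_d = ωₙ√(1−ζ²) = √(ωₙ² − (ζωₙ)²) = √(100 − 2.5²) = √93.75 ≈ 9.682 rad/s.
t_p = π/ω_d = π/9.682 ≈ 0.3245 s.

t_p ≈ 0.3245 s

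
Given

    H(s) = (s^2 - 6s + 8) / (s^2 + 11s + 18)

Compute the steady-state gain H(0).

Set s = 0: H(0) = (8) / (18) = 4/9.

H(0) = 4/9 ≈ 0.4444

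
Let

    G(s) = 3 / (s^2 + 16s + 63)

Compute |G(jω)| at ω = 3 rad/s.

|G(j3)| ≈ 0.04152

Substitute s = j3: numerator = 3, denominator = 54 + j48.
|G(j3)| = |3| / |54 + j48| = 3 / 72.250 ≈ 0.04152.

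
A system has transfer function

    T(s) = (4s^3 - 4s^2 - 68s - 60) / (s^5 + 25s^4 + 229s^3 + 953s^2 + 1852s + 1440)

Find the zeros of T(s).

Set the numerator to zero: 4s^3 - 4s^2 - 68s - 60 = 0, i.e. 4·(s^3 - s^2 - 17s - 15) = 0.
Factoring: (s + 1)(s + 3)(s - 5) = 0.

s = -1, -3, 5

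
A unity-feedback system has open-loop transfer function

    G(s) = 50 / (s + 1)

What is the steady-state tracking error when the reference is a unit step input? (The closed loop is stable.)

G(s) has no poles at the origin.
This is a Type 0 system. Kp = lim_{s→0} G(s) = 50/1.
e_ss = 1/(1 + Kp) = 1/(1 + 50) = 1/51 ≈ 0.01961.

e_ss = 0.01961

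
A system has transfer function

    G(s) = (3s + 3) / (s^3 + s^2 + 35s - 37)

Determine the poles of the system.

s = -1 + 6j, -1 - 6j, 1

The poles are the roots of the denominator s^3 + s^2 + 35s - 37 = 0.
Trying s = 1: the polynomial evaluates to 0, so (s - 1) is a factor.
Dividing out leaves s^2 + 2s + 37 = 0.
The quadratic formula then gives s = -1 ± 6j.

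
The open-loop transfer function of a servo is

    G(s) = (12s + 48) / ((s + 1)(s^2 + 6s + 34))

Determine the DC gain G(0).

G(0) = 24/17 ≈ 1.412

Set s = 0: G(0) = (48) / (34) = 24/17.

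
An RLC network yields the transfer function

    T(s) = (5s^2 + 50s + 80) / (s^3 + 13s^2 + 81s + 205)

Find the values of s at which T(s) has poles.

s = -5, -4 ± 5j

The poles are the roots of the denominator s^3 + 13s^2 + 81s + 205 = 0.
Trying s = -5: the polynomial evaluates to 0, so (s + 5) is a factor.
Dividing out leaves s^2 + 8s + 41 = 0.
The quadratic formula then gives s = -4 ± 5j.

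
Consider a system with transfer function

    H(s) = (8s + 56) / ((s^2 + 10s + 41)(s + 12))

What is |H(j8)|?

|H(j8)| ≈ 0.07084

Substitute s = j8: numerator = 56 + j64, denominator = -916 + j776.
|H(j8)| = |56 + j64| / |-916 + j776| = 85.041 / 1200.5 ≈ 0.07084.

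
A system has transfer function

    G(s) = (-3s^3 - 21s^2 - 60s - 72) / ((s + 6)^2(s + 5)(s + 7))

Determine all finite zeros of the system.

s = -3, -2 ± 2j

Set the numerator to zero: -3s^3 - 21s^2 - 60s - 72 = 0, i.e. -3·(s^3 + 7s^2 + 20s + 24) = 0.
Factoring: (s + 3)(s^2 + 4s + 8) = 0.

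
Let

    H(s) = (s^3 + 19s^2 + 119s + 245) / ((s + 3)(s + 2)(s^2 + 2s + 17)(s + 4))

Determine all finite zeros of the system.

Set the numerator to zero: s^3 + 19s^2 + 119s + 245 = 0.
Factoring: (s + 5)(s + 7)^2 = 0.

s = -5, -7, -7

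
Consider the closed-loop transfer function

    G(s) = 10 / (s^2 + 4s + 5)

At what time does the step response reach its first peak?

Comparing s^2 + 4s + 5 to s^2 + 2ζωₙs + ωₙ²: ωₙ = √5 ≈ 2.236 rad/s and ζ = 4/(2·√5) ≈ 0.8944.
ζωₙ = 4/2 = 2, so ω_d = ωₙ√(1−ζ²) = √(ωₙ² − (ζωₙ)²) = √(5 − 2²) = √1 = 1 rad/s.
t_p = π/ω_d = π/1 ≈ 3.142 s.

t_p ≈ 3.142 s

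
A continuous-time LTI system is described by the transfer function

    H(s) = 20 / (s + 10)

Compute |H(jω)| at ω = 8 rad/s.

Substitute s = j8: numerator = 20, denominator = 10 + j8.
|H(j8)| = |20| / |10 + j8| = 20 / 12.806 ≈ 1.562.

|H(j8)| ≈ 1.562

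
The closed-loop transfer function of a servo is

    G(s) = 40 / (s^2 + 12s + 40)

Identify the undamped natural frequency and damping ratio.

Compare the denominator to the standard form s^2 + 2ζωₙs + ωₙ².
ωₙ² = 40, so ωₙ = √40 ≈ 6.325 rad/s.
2ζωₙ = 12, so ζ = 12/(2·√40) ≈ 0.9487.

ωₙ ≈ 6.325 rad/s, ζ ≈ 0.9487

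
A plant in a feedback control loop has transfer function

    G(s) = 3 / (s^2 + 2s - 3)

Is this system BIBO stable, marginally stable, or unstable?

The denominator s^2 + 2s - 3 factors as (s + 3)(s - 1), giving poles at s = -3, 1.
Since the pole(s) at s = 1 lie in the right half-plane, the system is unstable.

unstable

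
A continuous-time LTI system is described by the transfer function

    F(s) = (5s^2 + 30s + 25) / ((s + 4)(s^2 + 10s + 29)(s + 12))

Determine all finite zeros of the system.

Set the numerator to zero: 5s^2 + 30s + 25 = 0, i.e. 5·(s^2 + 6s + 5) = 0.
Factoring: (s + 1)(s + 5) = 0.

s = -1, -5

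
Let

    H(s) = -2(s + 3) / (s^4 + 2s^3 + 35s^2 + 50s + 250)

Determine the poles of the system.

The poles are the roots of the denominator s^4 + 2s^3 + 35s^2 + 50s + 250 = 0.
No real roots exist; factor into two real quadratics: (s^2 + 25)(s^2 + 2s + 10) = 0.
Each quadratic gives a conjugate pair via the quadratic formula.

s = ±5j, -1 ± 3j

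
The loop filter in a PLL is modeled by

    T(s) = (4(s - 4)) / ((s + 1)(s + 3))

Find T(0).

T(0) = -16/3 ≈ -5.333

At s = 0 each factor (s + a) contributes a and each (s^2 + bs + c) contributes c.
T(0) = 4·(-4) / ((1) · (3)) = -16/3 = -16/3.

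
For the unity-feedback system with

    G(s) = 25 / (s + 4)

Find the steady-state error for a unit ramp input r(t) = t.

G(s) has no poles at the origin.
This is a Type 0 system; Kv = lim_{s→0} s·G(s) = 0, so the steady-state error for a ramp input is infinite.

e_ss = ∞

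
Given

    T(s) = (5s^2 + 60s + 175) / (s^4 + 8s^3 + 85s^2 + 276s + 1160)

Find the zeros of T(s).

s = -5, -7

Set the numerator to zero: 5s^2 + 60s + 175 = 0, i.e. 5·(s^2 + 12s + 35) = 0.
Factoring: (s + 5)(s + 7) = 0.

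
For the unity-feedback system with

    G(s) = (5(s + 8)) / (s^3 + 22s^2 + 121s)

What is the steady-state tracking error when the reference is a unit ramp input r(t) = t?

e_ss = 3.025

G(s) has one pole at the origin.
This is a Type 1 system. Kv = lim_{s→0} s·G(s) = 40/121.
e_ss = 1/Kv = 1/(40/121) = 121/40 ≈ 3.025.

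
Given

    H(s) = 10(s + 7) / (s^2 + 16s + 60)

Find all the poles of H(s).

The poles are the roots of the denominator s^2 + 16s + 60 = 0.
Factoring: (s + 6)(s + 10) = 0, so s = -6 and s = -10.

s = -6, -10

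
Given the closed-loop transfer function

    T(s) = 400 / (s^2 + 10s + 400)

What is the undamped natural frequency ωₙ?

ωₙ = 20 rad/s

Compare the denominator to the standard form s^2 + 2ζωₙs + ωₙ².
ωₙ² = 400, so ωₙ = 20 rad/s.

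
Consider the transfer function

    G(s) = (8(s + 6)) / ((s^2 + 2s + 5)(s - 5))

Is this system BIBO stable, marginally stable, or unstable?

unstable

The poles can be read from the denominator factors: s = -1 ± 2j, 5.
Since the pole(s) at s = 5 lie in the right half-plane, the system is unstable.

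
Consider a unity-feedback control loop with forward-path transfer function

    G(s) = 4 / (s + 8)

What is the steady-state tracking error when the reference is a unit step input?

G(s) has no poles at the origin.
This is a Type 0 system. Kp = lim_{s→0} G(s) = 4/8 = 1/2.
e_ss = 1/(1 + Kp) = 1/(1 + 1/2) = 2/3 ≈ 0.6667.

e_ss = 0.6667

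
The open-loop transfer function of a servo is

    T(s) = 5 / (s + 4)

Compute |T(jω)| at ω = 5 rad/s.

|T(j5)| ≈ 0.7809

Substitute s = j5: numerator = 5, denominator = 4 + j5.
|T(j5)| = |5| / |4 + j5| = 5 / 6.4031 ≈ 0.7809.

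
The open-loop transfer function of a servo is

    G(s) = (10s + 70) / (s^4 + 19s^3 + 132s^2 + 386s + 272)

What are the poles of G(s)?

The poles are the roots of the denominator s^4 + 19s^3 + 132s^2 + 386s + 272 = 0.
Trying s = -1: the polynomial evaluates to 0, so (s + 1) is a factor.
Dividing out leaves s^3 + 18s^2 + 114s + 272 = 0.
This factors further as (s^2 + 10s + 34)(s + 8) = 0.

s = -5 ± 3j, -1, -8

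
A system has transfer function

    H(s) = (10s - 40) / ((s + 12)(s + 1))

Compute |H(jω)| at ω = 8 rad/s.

|H(j8)| ≈ 0.7692

Substitute s = j8: numerator = -40 + j80, denominator = -52 + j104.
|H(j8)| = |-40 + j80| / |-52 + j104| = 89.443 / 116.28 ≈ 0.7692.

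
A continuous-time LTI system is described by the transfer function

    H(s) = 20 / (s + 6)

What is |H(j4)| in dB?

Substitute s = j4: numerator = 20, denominator = 6 + j4.
|H(j4)| = |20| / |6 + j4| = 20 / 7.2111 ≈ 2.774.
In decibels: 20·log₁₀(2.774) ≈ 8.86 dB.

|H(j4)|_dB ≈ 8.86 dB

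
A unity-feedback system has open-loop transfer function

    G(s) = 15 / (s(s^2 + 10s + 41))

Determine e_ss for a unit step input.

e_ss = 0

G(s) has one pole at the origin.
This is a Type 1 system; for a step input the steady-state error is zero.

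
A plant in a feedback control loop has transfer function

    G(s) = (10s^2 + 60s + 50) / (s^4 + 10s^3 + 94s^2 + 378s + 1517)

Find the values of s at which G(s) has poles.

The poles are the roots of the denominator s^4 + 10s^3 + 94s^2 + 378s + 1517 = 0.
No real roots exist; factor into two real quadratics: (s^2 + 8s + 41)(s^2 + 2s + 37) = 0.
Each quadratic gives a conjugate pair via the quadratic formula.

s = -4 ± 5j, -1 ± 6j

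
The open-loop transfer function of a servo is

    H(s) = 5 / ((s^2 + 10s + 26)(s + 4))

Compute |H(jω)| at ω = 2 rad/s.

Substitute s = j2: numerator = 5, denominator = 48 + j124.
|H(j2)| = |5| / |48 + j124| = 5 / 132.97 ≈ 0.03760.

|H(j2)| ≈ 0.03760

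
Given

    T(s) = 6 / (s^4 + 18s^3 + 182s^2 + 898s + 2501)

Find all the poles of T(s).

The poles are the roots of the denominator s^4 + 18s^3 + 182s^2 + 898s + 2501 = 0.
No real roots exist; factor into two real quadratics: (s^2 + 10s + 61)(s^2 + 8s + 41) = 0.
Each quadratic gives a conjugate pair via the quadratic formula.

s = -5 ± 6j, -4 ± 5j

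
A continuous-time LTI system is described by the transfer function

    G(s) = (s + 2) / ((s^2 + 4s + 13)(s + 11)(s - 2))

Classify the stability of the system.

The poles can be read from the denominator factors: s = -2 + 3j, -2 - 3j, -11, 2.
Since the pole(s) at s = 2 lie in the right half-plane, the system is unstable.

unstable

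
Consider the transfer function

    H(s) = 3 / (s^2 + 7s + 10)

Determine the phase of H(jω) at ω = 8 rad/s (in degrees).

∠H(j8) ≈ -134.0°

At s = j8: numerator = 3, denominator = -54 + j56.
∠H = ∠num − ∠den = 0° − (133.96°) = -134.0°.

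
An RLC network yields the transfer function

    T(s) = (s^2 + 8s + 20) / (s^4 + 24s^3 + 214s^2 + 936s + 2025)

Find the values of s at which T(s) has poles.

s = -9, -3 + 4j, -3 - 4j, -9

The poles are the roots of the denominator s^4 + 24s^3 + 214s^2 + 936s + 2025 = 0.
Trying s = -9: the polynomial evaluates to 0, so (s + 9) is a factor.
Dividing out leaves s^3 + 15s^2 + 79s + 225 = 0.
This factors further as (s^2 + 6s + 25)(s + 9) = 0.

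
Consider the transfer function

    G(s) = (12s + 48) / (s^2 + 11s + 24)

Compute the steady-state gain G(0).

G(0) = 2

Set s = 0: G(0) = (48) / (24) = 2.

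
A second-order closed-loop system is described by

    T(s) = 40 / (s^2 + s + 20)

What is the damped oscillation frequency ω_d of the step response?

ω_d ≈ 4.444 rad/s

Comparing s^2 + s + 20 to s^2 + 2ζωₙs + ωₙ²: ωₙ = √20 ≈ 4.472 rad/s and ζ = 1/(2·√20) ≈ 0.1118.
ζωₙ = 1/2 = 0.5, so ω_d = ωₙ√(1−ζ²) = √(ωₙ² − (ζωₙ)²) = √(20 − 0.5²) = √19.75 ≈ 4.444 rad/s.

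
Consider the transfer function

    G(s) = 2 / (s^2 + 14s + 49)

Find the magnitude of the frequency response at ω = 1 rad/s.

|G(j1)| = 0.04000

Substitute s = j1: numerator = 2, denominator = 48 + j14.
|G(j1)| = |2| / |48 + j14| = 2 / 50 = 0.04000.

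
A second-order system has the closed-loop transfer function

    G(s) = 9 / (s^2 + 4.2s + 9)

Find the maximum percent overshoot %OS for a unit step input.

%OS ≈ 4.60%

Comparing s^2 + 4.2s + 9 to s^2 + 2ζωₙs + ωₙ²: ωₙ = 3 rad/s and ζ = 4.2/(2·3) = 0.7.
%OS = 100·exp(−πζ/√(1−ζ²)) = 100·exp(−π·0.7/√(1−0.7²)) ≈ 4.60%.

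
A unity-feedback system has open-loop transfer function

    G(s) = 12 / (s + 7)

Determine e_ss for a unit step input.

G(s) has no poles at the origin.
This is a Type 0 system. Kp = lim_{s→0} G(s) = 12/7.
e_ss = 1/(1 + Kp) = 1/(1 + 12/7) = 7/19 ≈ 0.3684.

e_ss = 0.3684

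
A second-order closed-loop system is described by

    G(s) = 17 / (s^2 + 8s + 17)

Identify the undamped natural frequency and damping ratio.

Compare the denominator to the standard form s^2 + 2ζωₙs + ωₙ².
ωₙ² = 17, so ωₙ = √17 ≈ 4.123 rad/s.
2ζωₙ = 8, so ζ = 8/(2·√17) ≈ 0.9701.
With ζ = 0.9701 the response is underdamped.

ωₙ ≈ 4.123 rad/s, ζ ≈ 0.9701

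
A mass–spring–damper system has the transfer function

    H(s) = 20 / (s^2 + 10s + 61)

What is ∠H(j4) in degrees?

∠H(j4) ≈ -41.63°

At s = j4: numerator = 20, denominator = 45 + j40.
∠H = ∠num − ∠den = 0° − (41.634°) = -41.63°.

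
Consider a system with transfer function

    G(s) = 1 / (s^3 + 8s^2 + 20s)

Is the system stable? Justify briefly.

The denominator s^3 + 8s^2 + 20s factors as s(s^2 + 8s + 20), giving poles at s = 0, -4 + 2j, -4 - 2j.
Since the simple pole(s) at s = 0 lie on the jω-axis with none in the right half-plane, the system is marginally stable.

marginally stable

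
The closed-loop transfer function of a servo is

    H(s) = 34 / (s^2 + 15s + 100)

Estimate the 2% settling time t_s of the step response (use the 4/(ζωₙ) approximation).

Comparing s^2 + 15s + 100 to s^2 + 2ζωₙs + ωₙ²: ωₙ = 10 rad/s and ζ = 15/(2·10) = 0.75.
ζωₙ = 15/2 = 7.5, so t_s ≈ 4/(ζωₙ) = 4/7.5 ≈ 0.5333 s.

t_s ≈ 0.5333 s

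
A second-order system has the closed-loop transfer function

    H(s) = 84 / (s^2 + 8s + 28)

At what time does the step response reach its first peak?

Comparing s^2 + 8s + 28 to s^2 + 2ζωₙs + ωₙ²: ωₙ = √28 ≈ 5.292 rad/s and ζ = 8/(2·√28) ≈ 0.7559.
ζωₙ = 8/2 = 4, so ω_d = ωₙ√(1−ζ²) = √(ωₙ² − (ζωₙ)²) = √(28 − 4²) = √12 ≈ 3.464 rad/s.
t_p = π/ω_d = π/3.464 ≈ 0.9069 s.

t_p ≈ 0.9069 s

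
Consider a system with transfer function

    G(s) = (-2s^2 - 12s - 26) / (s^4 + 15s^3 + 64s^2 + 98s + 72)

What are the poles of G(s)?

The poles are the roots of the denominator s^4 + 15s^3 + 64s^2 + 98s + 72 = 0.
Trying s = -4: the polynomial evaluates to 0, so (s + 4) is a factor.
Dividing out leaves s^3 + 11s^2 + 20s + 18 = 0.
This factors further as (s^2 + 2s + 2)(s + 9) = 0.

s = -1 ± j, -4, -9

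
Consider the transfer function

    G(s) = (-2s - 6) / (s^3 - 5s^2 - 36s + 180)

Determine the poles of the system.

s = 6, 5, -6

The poles are the roots of the denominator s^3 - 5s^2 - 36s + 180 = 0.
Trying s = 6: the polynomial evaluates to 0, so (s - 6) is a factor.
Dividing out leaves s^2 + s - 30 = 0.
Factoring the quadratic: (s - 5)(s + 6) = 0.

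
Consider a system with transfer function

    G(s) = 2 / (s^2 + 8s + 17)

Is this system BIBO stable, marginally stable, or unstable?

stable

The denominator s^2 + 8s + 17 factors as (s^2 + 8s + 17), giving poles at s = -4 ± j.
Since all poles lie strictly in the left half-plane, the system is stable.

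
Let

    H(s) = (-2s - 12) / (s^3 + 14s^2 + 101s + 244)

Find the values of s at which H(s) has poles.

s = -5 + 6j, -5 - 6j, -4

The poles are the roots of the denominator s^3 + 14s^2 + 101s + 244 = 0.
Trying s = -4: the polynomial evaluates to 0, so (s + 4) is a factor.
Dividing out leaves s^2 + 10s + 61 = 0.
The quadratic formula then gives s = -5 ± 6j.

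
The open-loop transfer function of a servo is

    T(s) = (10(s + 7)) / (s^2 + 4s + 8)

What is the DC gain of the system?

T(0) = 35/4 ≈ 8.750

At s = 0 each factor (s + a) contributes a and each (s^2 + bs + c) contributes c.
T(0) = 10·(7) / ((8)) = 70/8 = 35/4.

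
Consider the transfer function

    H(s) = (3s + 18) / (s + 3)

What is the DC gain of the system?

Set s = 0: H(0) = (18) / (3) = 6.

H(0) = 6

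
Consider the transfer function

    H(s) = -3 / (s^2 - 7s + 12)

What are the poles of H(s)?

s = 4, 3

The poles are the roots of the denominator s^2 - 7s + 12 = 0.
Factoring: (s - 4)(s - 3) = 0, so s = 4 and s = 3.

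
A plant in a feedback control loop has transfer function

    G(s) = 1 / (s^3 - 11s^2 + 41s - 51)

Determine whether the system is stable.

unstable

The denominator s^3 - 11s^2 + 41s - 51 factors as (s - 3)(s^2 - 8s + 17), giving poles at s = 3, 4 ± j.
Since the pole(s) at s = 3, 4 ± j lie in the right half-plane, the system is unstable.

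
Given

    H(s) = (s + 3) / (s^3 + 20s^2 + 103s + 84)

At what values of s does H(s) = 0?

s = -3

Set the numerator to zero: s + 3 = 0.
So s = -3.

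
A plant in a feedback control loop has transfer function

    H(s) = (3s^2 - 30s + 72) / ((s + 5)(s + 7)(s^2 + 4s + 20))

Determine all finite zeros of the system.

s = 4, 6

Set the numerator to zero: 3s^2 - 30s + 72 = 0, i.e. 3·(s^2 - 10s + 24) = 0.
Factoring: (s - 4)(s - 6) = 0.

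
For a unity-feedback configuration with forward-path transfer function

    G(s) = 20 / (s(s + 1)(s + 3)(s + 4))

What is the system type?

The denominator has 1 factor of s at the origin (free integrator), so this is a Type 1 system.

Type 1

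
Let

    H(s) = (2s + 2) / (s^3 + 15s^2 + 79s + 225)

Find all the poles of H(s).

The poles are the roots of the denominator s^3 + 15s^2 + 79s + 225 = 0.
Trying s = -9: the polynomial evaluates to 0, so (s + 9) is a factor.
Dividing out leaves s^2 + 6s + 25 = 0.
The quadratic formula then gives s = -3 ± 4j.

s = -3 + 4j, -3 - 4j, -9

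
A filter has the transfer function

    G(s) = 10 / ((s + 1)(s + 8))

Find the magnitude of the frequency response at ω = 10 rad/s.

Substitute s = j10: numerator = 10, denominator = -92 + j90.
|G(j10)| = |10| / |-92 + j90| = 10 / 128.70 ≈ 0.07770.

|G(j10)| ≈ 0.07770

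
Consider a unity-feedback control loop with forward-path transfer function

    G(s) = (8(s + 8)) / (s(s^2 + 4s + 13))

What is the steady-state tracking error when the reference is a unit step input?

G(s) has one pole at the origin.
This is a Type 1 system; for a step input the steady-state error is zero.

e_ss = 0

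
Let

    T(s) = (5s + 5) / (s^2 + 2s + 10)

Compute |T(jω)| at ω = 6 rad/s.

|T(j6)| ≈ 1.062

Substitute s = j6: numerator = 5 + j30, denominator = -26 + j12.
|T(j6)| = |5 + j30| / |-26 + j12| = 30.414 / 28.636 ≈ 1.062.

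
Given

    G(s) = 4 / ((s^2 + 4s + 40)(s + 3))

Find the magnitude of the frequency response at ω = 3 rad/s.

Substitute s = j3: numerator = 4, denominator = 57 + j129.
|G(j3)| = |4| / |57 + j129| = 4 / 141.03 ≈ 0.02836.

|G(j3)| ≈ 0.02836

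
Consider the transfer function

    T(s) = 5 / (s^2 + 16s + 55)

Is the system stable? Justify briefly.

The denominator s^2 + 16s + 55 factors as (s + 11)(s + 5), giving poles at s = -11, -5.
Since all poles lie strictly in the left half-plane, the system is stable.

stable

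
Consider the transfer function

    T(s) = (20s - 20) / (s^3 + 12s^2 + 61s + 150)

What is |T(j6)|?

|T(j6)| ≈ 0.3809

Substitute s = j6: numerator = -20 + j120, denominator = -282 + j150.
|T(j6)| = |-20 + j120| / |-282 + j150| = 121.66 / 319.41 ≈ 0.3809.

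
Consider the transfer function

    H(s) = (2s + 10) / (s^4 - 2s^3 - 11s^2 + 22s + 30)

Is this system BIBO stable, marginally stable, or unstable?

The denominator s^4 - 2s^3 - 11s^2 + 22s + 30 factors as (s^2 - 6s + 10)(s + 1)(s + 3), giving poles at s = 3 + j, 3 - j, -1, -3.
Since the pole(s) at s = 3 ± j lie in the right half-plane, the system is unstable.

unstable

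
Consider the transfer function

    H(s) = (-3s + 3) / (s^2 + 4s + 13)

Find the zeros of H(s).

s = 1

Set the numerator to zero: -3s + 3 = 0, i.e. -3·(s - 1) = 0.
So s = 1.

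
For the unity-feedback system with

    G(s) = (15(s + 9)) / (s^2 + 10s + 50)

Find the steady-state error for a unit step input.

e_ss = 0.2703

G(s) has no poles at the origin.
This is a Type 0 system. Kp = lim_{s→0} G(s) = 135/50 = 27/10.
e_ss = 1/(1 + Kp) = 1/(1 + 27/10) = 10/37 ≈ 0.2703.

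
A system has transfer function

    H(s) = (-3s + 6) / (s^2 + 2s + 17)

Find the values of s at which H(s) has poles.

The poles are the roots of the denominator s^2 + 2s + 17 = 0.
Using the quadratic formula: s = (-2 ± √(-64))/2 = -1 ± 4j.

s = -1 ± 4j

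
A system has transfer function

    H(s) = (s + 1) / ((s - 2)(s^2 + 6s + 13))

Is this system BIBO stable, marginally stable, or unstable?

unstable

The poles can be read from the denominator factors: s = 2, -3 + 2j, -3 - 2j.
Since the pole(s) at s = 2 lie in the right half-plane, the system is unstable.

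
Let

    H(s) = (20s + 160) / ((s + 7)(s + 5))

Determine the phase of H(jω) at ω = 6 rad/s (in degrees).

At s = j6: numerator = 160 + j120, denominator = -1 + j72.
∠H = ∠num − ∠den = 36.870° − (90.796°) = -53.93°.

∠H(j6) ≈ -53.93°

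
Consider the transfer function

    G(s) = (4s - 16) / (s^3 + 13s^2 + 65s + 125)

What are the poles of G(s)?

The poles are the roots of the denominator s^3 + 13s^2 + 65s + 125 = 0.
Trying s = -5: the polynomial evaluates to 0, so (s + 5) is a factor.
Dividing out leaves s^2 + 8s + 25 = 0.
The quadratic formula then gives s = -4 ± 3j.

s = -4 + 3j, -4 - 3j, -5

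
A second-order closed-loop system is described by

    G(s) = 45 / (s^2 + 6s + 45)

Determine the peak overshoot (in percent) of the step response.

%OS ≈ 20.8%

Comparing s^2 + 6s + 45 to s^2 + 2ζωₙs + ωₙ²: ωₙ = √45 ≈ 6.708 rad/s and ζ = 6/(2·√45) ≈ 0.4472.
%OS = 100·exp(−πζ/√(1−ζ²)) = 100·exp(−π·0.4472/√(1−0.4472²)) ≈ 20.8%.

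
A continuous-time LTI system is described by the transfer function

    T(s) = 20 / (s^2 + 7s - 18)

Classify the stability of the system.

unstable

The denominator s^2 + 7s - 18 factors as (s + 9)(s - 2), giving poles at s = -9, 2.
Since the pole(s) at s = 2 lie in the right half-plane, the system is unstable.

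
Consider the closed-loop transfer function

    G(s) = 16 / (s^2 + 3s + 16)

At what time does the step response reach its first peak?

t_p ≈ 0.8472 s

Comparing s^2 + 3s + 16 to s^2 + 2ζωₙs + ωₙ²: ωₙ = 4 rad/s and ζ = 3/(2·4) = 0.375.
ζωₙ = 3/2 = 1.5, so ω_d = ωₙ√(1−ζ²) = √(ωₙ² − (ζωₙ)²) = √(16 − 1.5²) = √13.75 ≈ 3.708 rad/s.
t_p = π/ω_d = π/3.708 ≈ 0.8472 s.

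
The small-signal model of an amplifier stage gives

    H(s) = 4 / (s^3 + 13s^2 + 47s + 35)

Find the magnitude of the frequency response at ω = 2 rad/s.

Substitute s = j2: numerator = 4, denominator = -17 + j86.
|H(j2)| = |4| / |-17 + j86| = 4 / 87.664 ≈ 0.04563.

|H(j2)| ≈ 0.04563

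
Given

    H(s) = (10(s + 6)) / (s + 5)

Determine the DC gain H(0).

H(0) = 12

At s = 0 each factor (s + a) contributes a and each (s^2 + bs + c) contributes c.
H(0) = 10·(6) / ((5)) = 60/5 = 12.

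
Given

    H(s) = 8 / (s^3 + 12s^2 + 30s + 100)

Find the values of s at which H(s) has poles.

s = -1 ± 3j, -10

The poles are the roots of the denominator s^3 + 12s^2 + 30s + 100 = 0.
Trying s = -10: the polynomial evaluates to 0, so (s + 10) is a factor.
Dividing out leaves s^2 + 2s + 10 = 0.
The quadratic formula then gives s = -1 ± 3j.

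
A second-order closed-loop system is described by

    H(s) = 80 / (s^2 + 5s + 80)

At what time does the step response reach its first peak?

Comparing s^2 + 5s + 80 to s^2 + 2ζωₙs + ωₙ²: ωₙ = √80 ≈ 8.944 rad/s and ζ = 5/(2·√80) ≈ 0.2795.
ζωₙ = 5/2 = 2.5, so ω_d = ωₙ√(1−ζ²) = √(ωₙ² − (ζωₙ)²) = √(80 − 2.5²) = √73.75 ≈ 8.588 rad/s.
t_p = π/ω_d = π/8.588 ≈ 0.3658 s.

t_p ≈ 0.3658 s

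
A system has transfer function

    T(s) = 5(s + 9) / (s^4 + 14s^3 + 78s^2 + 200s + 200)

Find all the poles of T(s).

The poles are the roots of the denominator s^4 + 14s^3 + 78s^2 + 200s + 200 = 0.
No real roots exist; factor into two real quadratics: (s^2 + 6s + 10)(s^2 + 8s + 20) = 0.
Each quadratic gives a conjugate pair via the quadratic formula.

s = -3 + j, -3 - j, -4 + 2j, -4 - 2j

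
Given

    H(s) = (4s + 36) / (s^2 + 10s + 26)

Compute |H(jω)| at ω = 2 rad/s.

|H(j2)| ≈ 1.240

Substitute s = j2: numerator = 36 + j8, denominator = 22 + j20.
|H(j2)| = |36 + j8| / |22 + j20| = 36.878 / 29.732 ≈ 1.240.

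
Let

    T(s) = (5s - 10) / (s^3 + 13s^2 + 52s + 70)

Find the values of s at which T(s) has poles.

s = -3 ± j, -7

The poles are the roots of the denominator s^3 + 13s^2 + 52s + 70 = 0.
Trying s = -7: the polynomial evaluates to 0, so (s + 7) is a factor.
Dividing out leaves s^2 + 6s + 10 = 0.
The quadratic formula then gives s = -3 ± 1j.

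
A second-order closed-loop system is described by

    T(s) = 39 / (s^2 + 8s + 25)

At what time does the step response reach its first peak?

Comparing s^2 + 8s + 25 to s^2 + 2ζωₙs + ωₙ²: ωₙ = 5 rad/s and ζ = 8/(2·5) = 0.8.
ζωₙ = 8/2 = 4, so ω_d = ωₙ√(1−ζ²) = √(ωₙ² − (ζωₙ)²) = √(25 − 4²) = √9 = 3 rad/s.
t_p = π/ω_d = π/3 ≈ 1.047 s.

t_p ≈ 1.047 s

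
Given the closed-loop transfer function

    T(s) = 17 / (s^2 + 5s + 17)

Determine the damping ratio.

Compare the denominator to the standard form s^2 + 2ζωₙs + ωₙ².
ωₙ² = 17, so ωₙ = √17 ≈ 4.123 rad/s.
2ζωₙ = 5, so ζ = 5/(2·√17) ≈ 0.6063.

ζ ≈ 0.6063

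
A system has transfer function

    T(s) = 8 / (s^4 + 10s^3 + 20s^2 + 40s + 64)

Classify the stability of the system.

marginally stable

The denominator s^4 + 10s^3 + 20s^2 + 40s + 64 factors as (s^2 + 4)(s + 8)(s + 2), giving poles at s = 2j, -2j, -8, -2.
Since the simple pole(s) at s = ±2j lie on the jω-axis with none in the right half-plane, the system is marginally stable.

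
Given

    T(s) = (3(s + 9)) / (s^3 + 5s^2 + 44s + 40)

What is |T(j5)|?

|T(j5)| ≈ 0.2423

Substitute s = j5: numerator = 27 + j15, denominator = -85 + j95.
|T(j5)| = |27 + j15| / |-85 + j95| = 30.887 / 127.48 ≈ 0.2423.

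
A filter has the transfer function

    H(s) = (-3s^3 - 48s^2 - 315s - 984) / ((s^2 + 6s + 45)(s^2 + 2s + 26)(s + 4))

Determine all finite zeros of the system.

Set the numerator to zero: -3s^3 - 48s^2 - 315s - 984 = 0, i.e. -3·(s^3 + 16s^2 + 105s + 328) = 0.
Factoring: (s + 8)(s^2 + 8s + 41) = 0.

s = -8, -4 + 5j, -4 - 5j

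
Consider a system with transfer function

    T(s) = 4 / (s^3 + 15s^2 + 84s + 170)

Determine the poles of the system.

s = -5 ± 3j, -5

The poles are the roots of the denominator s^3 + 15s^2 + 84s + 170 = 0.
Trying s = -5: the polynomial evaluates to 0, so (s + 5) is a factor.
Dividing out leaves s^2 + 10s + 34 = 0.
The quadratic formula then gives s = -5 ± 3j.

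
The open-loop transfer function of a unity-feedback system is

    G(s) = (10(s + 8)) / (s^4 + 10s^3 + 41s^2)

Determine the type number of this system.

The denominator has 2 factors of s at the origin (free integrators), so this is a Type 2 system.

Type 2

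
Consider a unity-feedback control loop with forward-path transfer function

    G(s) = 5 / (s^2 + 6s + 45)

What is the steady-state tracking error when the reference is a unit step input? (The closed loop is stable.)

G(s) has no poles at the origin.
This is a Type 0 system. Kp = lim_{s→0} G(s) = 5/45 = 1/9.
e_ss = 1/(1 + Kp) = 1/(1 + 1/9) = 9/10 ≈ 0.9000.

e_ss = 0.9000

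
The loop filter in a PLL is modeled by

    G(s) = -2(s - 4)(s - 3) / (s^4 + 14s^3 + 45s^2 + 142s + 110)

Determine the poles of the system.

The poles are the roots of the denominator s^4 + 14s^3 + 45s^2 + 142s + 110 = 0.
Trying s = -11: the polynomial evaluates to 0, so (s + 11) is a factor.
Dividing out leaves s^3 + 3s^2 + 12s + 10 = 0.
This factors further as (s^2 + 2s + 10)(s + 1) = 0.

s = -1 + 3j, -1 - 3j, -11, -1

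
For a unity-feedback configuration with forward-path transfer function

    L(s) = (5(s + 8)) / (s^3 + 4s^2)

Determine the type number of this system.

The denominator has 2 factors of s at the origin (free integrators), so this is a Type 2 system.

Type 2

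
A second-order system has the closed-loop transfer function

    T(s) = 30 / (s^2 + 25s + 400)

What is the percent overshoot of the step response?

%OS ≈ 8.08%

Comparing s^2 + 25s + 400 to s^2 + 2ζωₙs + ωₙ²: ωₙ = 20 rad/s and ζ = 25/(2·20) = 0.625.
%OS = 100·exp(−πζ/√(1−ζ²)) = 100·exp(−π·0.625/√(1−0.625²)) ≈ 8.08%.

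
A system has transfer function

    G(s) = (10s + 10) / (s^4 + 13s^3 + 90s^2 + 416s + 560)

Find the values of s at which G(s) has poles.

The poles are the roots of the denominator s^4 + 13s^3 + 90s^2 + 416s + 560 = 0.
Trying s = -2: the polynomial evaluates to 0, so (s + 2) is a factor.
Dividing out leaves s^3 + 11s^2 + 68s + 280 = 0.
This factors further as (s + 7)(s^2 + 4s + 40) = 0.

s = -2, -7, -2 ± 6j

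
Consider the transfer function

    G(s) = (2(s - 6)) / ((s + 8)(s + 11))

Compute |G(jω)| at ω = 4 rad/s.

Substitute s = j4: numerator = -12 + j8, denominator = 72 + j76.
|G(j4)| = |-12 + j8| / |72 + j76| = 14.422 / 104.69 ≈ 0.1378.

|G(j4)| ≈ 0.1378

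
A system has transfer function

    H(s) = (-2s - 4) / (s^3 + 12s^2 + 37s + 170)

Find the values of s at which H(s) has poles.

The poles are the roots of the denominator s^3 + 12s^2 + 37s + 170 = 0.
Trying s = -10: the polynomial evaluates to 0, so (s + 10) is a factor.
Dividing out leaves s^2 + 2s + 17 = 0.
The quadratic formula then gives s = -1 ± 4j.

s = -1 + 4j, -1 - 4j, -10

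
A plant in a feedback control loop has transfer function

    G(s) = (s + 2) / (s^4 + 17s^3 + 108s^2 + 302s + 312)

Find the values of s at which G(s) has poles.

s = -5 ± j, -4, -3

The poles are the roots of the denominator s^4 + 17s^3 + 108s^2 + 302s + 312 = 0.
Trying s = -4: the polynomial evaluates to 0, so (s + 4) is a factor.
Dividing out leaves s^3 + 13s^2 + 56s + 78 = 0.
This factors further as (s^2 + 10s + 26)(s + 3) = 0.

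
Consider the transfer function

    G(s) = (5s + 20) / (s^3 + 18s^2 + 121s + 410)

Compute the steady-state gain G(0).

G(0) = 2/41 ≈ 0.04878

Set s = 0: G(0) = (20) / (410) = 2/41.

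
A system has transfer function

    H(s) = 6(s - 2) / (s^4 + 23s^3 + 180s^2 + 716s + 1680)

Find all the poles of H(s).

s = -2 ± 4j, -7, -12

The poles are the roots of the denominator s^4 + 23s^3 + 180s^2 + 716s + 1680 = 0.
Trying s = -7: the polynomial evaluates to 0, so (s + 7) is a factor.
Dividing out leaves s^3 + 16s^2 + 68s + 240 = 0.
This factors further as (s^2 + 4s + 20)(s + 12) = 0.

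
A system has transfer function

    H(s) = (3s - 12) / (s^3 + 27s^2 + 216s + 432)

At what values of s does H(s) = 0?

s = 4

Set the numerator to zero: 3s - 12 = 0, i.e. 3·(s - 4) = 0.
So s = 4.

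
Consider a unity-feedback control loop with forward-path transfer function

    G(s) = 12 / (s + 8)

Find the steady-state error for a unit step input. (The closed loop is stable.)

e_ss = 0.4000

G(s) has no poles at the origin.
This is a Type 0 system. Kp = lim_{s→0} G(s) = 12/8 = 3/2.
e_ss = 1/(1 + Kp) = 1/(1 + 3/2) = 2/5 ≈ 0.4000.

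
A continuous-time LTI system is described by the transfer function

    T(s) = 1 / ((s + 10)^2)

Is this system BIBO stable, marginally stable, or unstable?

stable

The poles can be read from the denominator factors: s = -10, -10.
Since all poles lie strictly in the left half-plane, the system is stable.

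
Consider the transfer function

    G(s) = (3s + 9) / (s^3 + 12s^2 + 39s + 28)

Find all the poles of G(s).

The poles are the roots of the denominator s^3 + 12s^2 + 39s + 28 = 0.
Trying s = -4: the polynomial evaluates to 0, so (s + 4) is a factor.
Dividing out leaves s^2 + 8s + 7 = 0.
Factoring the quadratic: (s + 7)(s + 1) = 0.

s = -4, -7, -1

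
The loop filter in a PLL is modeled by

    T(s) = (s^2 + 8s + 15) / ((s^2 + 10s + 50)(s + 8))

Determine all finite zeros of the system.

s = -3, -5

Set the numerator to zero: s^2 + 8s + 15 = 0.
Factoring: (s + 3)(s + 5) = 0.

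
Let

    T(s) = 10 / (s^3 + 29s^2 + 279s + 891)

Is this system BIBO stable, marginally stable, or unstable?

The denominator s^3 + 29s^2 + 279s + 891 factors as (s + 11)(s + 9)^2, giving poles at s = -11, -9, -9.
Since all poles lie strictly in the left half-plane, the system is stable.

stable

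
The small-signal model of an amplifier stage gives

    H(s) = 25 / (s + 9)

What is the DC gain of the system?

At s = 0 each factor (s + a) contributes a and each (s^2 + bs + c) contributes c.
H(0) = 25·1 / ((9)) = 25/9 = 25/9.

H(0) = 25/9 ≈ 2.778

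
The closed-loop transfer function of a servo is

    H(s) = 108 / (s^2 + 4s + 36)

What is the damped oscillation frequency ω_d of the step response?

ω_d ≈ 5.657 rad/s

Comparing s^2 + 4s + 36 to s^2 + 2ζωₙs + ωₙ²: ωₙ = 6 rad/s and ζ = 4/(2·6) ≈ 0.3333.
ζωₙ = 4/2 = 2, so ω_d = ωₙ√(1−ζ²) = √(ωₙ² − (ζωₙ)²) = √(36 − 2²) = √32 ≈ 5.657 rad/s.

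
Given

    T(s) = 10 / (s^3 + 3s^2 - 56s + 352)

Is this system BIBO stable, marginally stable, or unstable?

The denominator s^3 + 3s^2 - 56s + 352 factors as (s^2 - 8s + 32)(s + 11), giving poles at s = 4 + 4j, 4 - 4j, -11.
Since the pole(s) at s = 4 + 4j, 4 - 4j lie in the right half-plane, the system is unstable.

unstable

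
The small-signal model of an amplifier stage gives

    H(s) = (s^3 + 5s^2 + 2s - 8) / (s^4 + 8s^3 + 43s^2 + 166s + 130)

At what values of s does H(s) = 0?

Set the numerator to zero: s^3 + 5s^2 + 2s - 8 = 0.
Factoring: (s + 4)(s + 2)(s - 1) = 0.

s = -4, -2, 1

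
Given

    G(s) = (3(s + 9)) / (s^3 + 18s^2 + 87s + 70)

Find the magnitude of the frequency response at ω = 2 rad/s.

Substitute s = j2: numerator = 27 + j6, denominator = -2 + j166.
|G(j2)| = |27 + j6| / |-2 + j166| = 27.659 / 166.01 ≈ 0.1666.

|G(j2)| ≈ 0.1666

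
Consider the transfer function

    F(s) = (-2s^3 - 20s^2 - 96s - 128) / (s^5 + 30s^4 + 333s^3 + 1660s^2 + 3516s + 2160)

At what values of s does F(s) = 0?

s = -2, -4 + 4j, -4 - 4j

Set the numerator to zero: -2s^3 - 20s^2 - 96s - 128 = 0, i.e. -2·(s^3 + 10s^2 + 48s + 64) = 0.
Factoring: (s + 2)(s^2 + 8s + 32) = 0.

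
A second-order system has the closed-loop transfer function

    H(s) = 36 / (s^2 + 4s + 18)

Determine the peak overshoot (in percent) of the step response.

Comparing s^2 + 4s + 18 to s^2 + 2ζωₙs + ωₙ²: ωₙ = √18 ≈ 4.243 rad/s and ζ = 4/(2·√18) ≈ 0.4714.
%OS = 100·exp(−πζ/√(1−ζ²)) = 100·exp(−π·0.4714/√(1−0.4714²)) ≈ 18.7%.

%OS ≈ 18.7%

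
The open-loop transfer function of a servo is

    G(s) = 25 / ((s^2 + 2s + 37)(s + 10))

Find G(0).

At s = 0 each factor (s + a) contributes a and each (s^2 + bs + c) contributes c.
G(0) = 25·1 / ((37) · (10)) = 25/370 = 5/74.

G(0) = 5/74 ≈ 0.06757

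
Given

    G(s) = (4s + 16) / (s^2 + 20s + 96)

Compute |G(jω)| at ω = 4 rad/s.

Substitute s = j4: numerator = 16 + j16, denominator = 80 + j80.
|G(j4)| = |16 + j16| / |80 + j80| = 22.627 / 113.14 = 0.2000.

|G(j4)| = 0.2000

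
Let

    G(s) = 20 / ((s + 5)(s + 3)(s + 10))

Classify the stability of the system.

stable

The poles can be read from the denominator factors: s = -5, -3, -10.
Since all poles lie strictly in the left half-plane, the system is stable.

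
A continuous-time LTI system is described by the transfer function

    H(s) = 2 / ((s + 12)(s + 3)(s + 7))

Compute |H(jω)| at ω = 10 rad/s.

Substitute s = j10: numerator = 2, denominator = -1948 + j410.
|H(j10)| = |2| / |-1948 + j410| = 2 / 1990.7 ≈ 0.001005.

|H(j10)| ≈ 0.001005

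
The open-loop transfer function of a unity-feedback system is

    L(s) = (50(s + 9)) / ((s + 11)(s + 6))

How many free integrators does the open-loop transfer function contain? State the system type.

The denominator has no factor of s at the origin — no free integrator — so this is a Type 0 system.

Type 0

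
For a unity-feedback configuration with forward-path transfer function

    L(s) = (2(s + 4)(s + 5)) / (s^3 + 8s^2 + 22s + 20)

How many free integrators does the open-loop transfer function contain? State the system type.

The denominator has no factor of s at the origin — no free integrator — so this is a Type 0 system.

Type 0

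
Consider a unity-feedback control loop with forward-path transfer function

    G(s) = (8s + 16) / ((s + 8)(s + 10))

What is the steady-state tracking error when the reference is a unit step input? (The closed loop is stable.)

G(s) has no poles at the origin.
This is a Type 0 system. Kp = lim_{s→0} G(s) = 16/80 = 1/5.
e_ss = 1/(1 + Kp) = 1/(1 + 1/5) = 5/6 ≈ 0.8333.

e_ss = 0.8333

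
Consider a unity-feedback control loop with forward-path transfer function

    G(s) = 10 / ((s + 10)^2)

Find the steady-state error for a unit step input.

e_ss = 0.9091

G(s) has no poles at the origin.
This is a Type 0 system. Kp = lim_{s→0} G(s) = 10/100 = 1/10.
e_ss = 1/(1 + Kp) = 1/(1 + 1/10) = 10/11 ≈ 0.9091.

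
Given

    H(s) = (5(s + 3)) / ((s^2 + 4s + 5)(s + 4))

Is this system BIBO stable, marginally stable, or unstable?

stable

The poles can be read from the denominator factors: s = -2 ± j, -4.
Since all poles lie strictly in the left half-plane, the system is stable.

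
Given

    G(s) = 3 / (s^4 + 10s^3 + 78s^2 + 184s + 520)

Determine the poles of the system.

The poles are the roots of the denominator s^4 + 10s^3 + 78s^2 + 184s + 520 = 0.
No real roots exist; factor into two real quadratics: (s^2 + 8s + 52)(s^2 + 2s + 10) = 0.
Each quadratic gives a conjugate pair via the quadratic formula.

s = -4 ± 6j, -1 ± 3j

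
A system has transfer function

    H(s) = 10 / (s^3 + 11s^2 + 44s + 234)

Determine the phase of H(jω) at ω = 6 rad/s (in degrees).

∠H(j6) ≈ -163.5°

At s = j6: numerator = 10, denominator = -162 + j48.
∠H = ∠num − ∠den = 0° − (163.50°) = -163.5°.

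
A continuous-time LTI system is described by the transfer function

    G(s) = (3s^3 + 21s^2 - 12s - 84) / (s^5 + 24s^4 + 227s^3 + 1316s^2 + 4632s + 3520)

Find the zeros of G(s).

s = -2, 2, -7

Set the numerator to zero: 3s^3 + 21s^2 - 12s - 84 = 0, i.e. 3·(s^3 + 7s^2 - 4s - 28) = 0.
Factoring: (s + 2)(s - 2)(s + 7) = 0.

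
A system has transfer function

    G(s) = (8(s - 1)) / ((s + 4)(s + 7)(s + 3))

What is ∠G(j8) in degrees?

∠G(j8) ≈ -84.57°

At s = j8: numerator = -8 + j64, denominator = -812 - j24.
∠G = ∠num − ∠den = 97.125° − (-178.31°) = 275.4°, which wraps to -84.57°.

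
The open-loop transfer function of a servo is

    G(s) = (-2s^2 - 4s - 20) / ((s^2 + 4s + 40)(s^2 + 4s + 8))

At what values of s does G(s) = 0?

s = -1 + 3j, -1 - 3j

Set the numerator to zero: -2s^2 - 4s - 20 = 0, i.e. -2·(s^2 + 2s + 10) = 0.
Factoring: (s^2 + 2s + 10) = 0.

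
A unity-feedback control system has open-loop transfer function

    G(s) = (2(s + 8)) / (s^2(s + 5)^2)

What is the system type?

The denominator has 2 factors of s at the origin (free integrators), so this is a Type 2 system.

Type 2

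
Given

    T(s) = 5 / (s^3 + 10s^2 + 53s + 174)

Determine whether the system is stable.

stable

The denominator s^3 + 10s^2 + 53s + 174 factors as (s + 6)(s^2 + 4s + 29), giving poles at s = -6, -2 + 5j, -2 - 5j.
Since all poles lie strictly in the left half-plane, the system is stable.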